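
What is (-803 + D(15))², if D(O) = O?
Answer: 620944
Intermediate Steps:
(-803 + D(15))² = (-803 + 15)² = (-788)² = 620944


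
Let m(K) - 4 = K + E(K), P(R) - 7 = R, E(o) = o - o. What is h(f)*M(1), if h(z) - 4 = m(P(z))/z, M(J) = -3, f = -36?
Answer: -169/12 ≈ -14.083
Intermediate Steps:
E(o) = 0
P(R) = 7 + R
m(K) = 4 + K (m(K) = 4 + (K + 0) = 4 + K)
h(z) = 4 + (11 + z)/z (h(z) = 4 + (4 + (7 + z))/z = 4 + (11 + z)/z)
h(f)*M(1) = (5 + 11/(-36))*(-3) = (5 + 11*(-1/36))*(-3) = (5 - 11/36)*(-3) = (169/36)*(-3) = -169/12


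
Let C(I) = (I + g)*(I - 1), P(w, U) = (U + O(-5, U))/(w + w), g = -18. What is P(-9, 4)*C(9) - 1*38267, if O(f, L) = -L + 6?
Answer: -38243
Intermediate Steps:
O(f, L) = 6 - L
P(w, U) = 3/w (P(w, U) = (U + (6 - U))/(w + w) = 6/((2*w)) = 6*(1/(2*w)) = 3/w)
C(I) = (-1 + I)*(-18 + I) (C(I) = (I - 18)*(I - 1) = (-18 + I)*(-1 + I) = (-1 + I)*(-18 + I))
P(-9, 4)*C(9) - 1*38267 = (3/(-9))*(18 + 9² - 19*9) - 1*38267 = (3*(-⅑))*(18 + 81 - 171) - 38267 = -⅓*(-72) - 38267 = 24 - 38267 = -38243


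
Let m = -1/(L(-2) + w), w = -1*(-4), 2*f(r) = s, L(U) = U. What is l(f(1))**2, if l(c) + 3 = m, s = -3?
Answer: 49/4 ≈ 12.250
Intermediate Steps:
f(r) = -3/2 (f(r) = (1/2)*(-3) = -3/2)
w = 4
m = -1/2 (m = -1/(-2 + 4) = -1/2 ≈ -0.50000)
l(c) = -7/2 (l(c) = -3 - 1/2 = -7/2)
l(f(1))**2 = (-7/2)**2 = 49/4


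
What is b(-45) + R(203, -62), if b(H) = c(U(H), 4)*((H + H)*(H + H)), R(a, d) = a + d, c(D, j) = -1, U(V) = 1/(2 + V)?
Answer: -7959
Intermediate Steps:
b(H) = -4*H**2 (b(H) = -(H + H)*(H + H) = -2*H*2*H = -4*H**2)
b(-45) + R(203, -62) = -4*(-45)**2 + (203 - 62) = -4*2025 + 141 = -8100 + 141 = -7959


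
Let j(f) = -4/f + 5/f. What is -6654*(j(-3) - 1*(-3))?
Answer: -17744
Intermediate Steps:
j(f) = 1/f
-6654*(j(-3) - 1*(-3)) = -6654*(1/(-3) - 1*(-3)) = -6654*(-⅓ + 3) = -6654*8/3 = -17744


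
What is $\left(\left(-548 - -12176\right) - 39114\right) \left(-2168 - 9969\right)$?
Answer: $333597582$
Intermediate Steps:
$\left(\left(-548 - -12176\right) - 39114\right) \left(-2168 - 9969\right) = \left(\left(-548 + 12176\right) - 39114\right) \left(-12137\right) = \left(11628 - 39114\right) \left(-12137\right) = \left(-27486\right) \left(-12137\right) = 333597582$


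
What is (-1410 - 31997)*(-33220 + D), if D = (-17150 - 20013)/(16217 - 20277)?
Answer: 643495355437/580 ≈ 1.1095e+9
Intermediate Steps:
D = 5309/580 (D = -37163/(-4060) = -37163*(-1/4060) = 5309/580 ≈ 9.1534)
(-1410 - 31997)*(-33220 + D) = (-1410 - 31997)*(-33220 + 5309/580) = -33407*(-19262291/580) = 643495355437/580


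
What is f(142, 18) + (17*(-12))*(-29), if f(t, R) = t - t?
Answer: 5916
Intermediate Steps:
f(t, R) = 0
f(142, 18) + (17*(-12))*(-29) = 0 + (17*(-12))*(-29) = 0 - 204*(-29) = 0 + 5916 = 5916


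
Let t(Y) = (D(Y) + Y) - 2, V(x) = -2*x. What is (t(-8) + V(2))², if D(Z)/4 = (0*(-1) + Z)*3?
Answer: 12100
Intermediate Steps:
D(Z) = 12*Z (D(Z) = 4*((0*(-1) + Z)*3) = 4*((0 + Z)*3) = 4*(Z*3) = 4*(3*Z) = 12*Z)
t(Y) = -2 + 13*Y (t(Y) = (12*Y + Y) - 2 = 13*Y - 2 = -2 + 13*Y)
(t(-8) + V(2))² = ((-2 + 13*(-8)) - 2*2)² = ((-2 - 104) - 4)² = (-106 - 4)² = (-110)² = 12100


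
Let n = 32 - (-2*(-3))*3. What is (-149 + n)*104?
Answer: -14040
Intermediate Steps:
n = 14 (n = 32 - 6*3 = 32 - 1*18 = 32 - 18 = 14)
(-149 + n)*104 = (-149 + 14)*104 = -135*104 = -14040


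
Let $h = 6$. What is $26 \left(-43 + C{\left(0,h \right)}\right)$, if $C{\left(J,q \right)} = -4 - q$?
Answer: $-1378$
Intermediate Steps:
$26 \left(-43 + C{\left(0,h \right)}\right) = 26 \left(-43 - 10\right) = 26 \left(-53\right) = -1378$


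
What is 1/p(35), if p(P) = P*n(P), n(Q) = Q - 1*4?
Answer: 1/1085 ≈ 0.00092166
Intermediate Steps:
n(Q) = -4 + Q (n(Q) = Q - 4 = -4 + Q)
p(P) = P*(-4 + P)
1/p(35) = 1/(35*(-4 + 35)) = 1/(35*31) = 1/1085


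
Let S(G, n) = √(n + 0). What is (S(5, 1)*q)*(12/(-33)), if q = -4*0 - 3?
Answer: 12/11 ≈ 1.0909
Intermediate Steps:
q = -3 (q = 0 - 3 = -3)
S(G, n) = √n
(S(5, 1)*q)*(12/(-33)) = (√1*(-3))*(12/(-33)) = (1*(-3))*(12*(-1/33)) = -3*(-4/11) = 12/11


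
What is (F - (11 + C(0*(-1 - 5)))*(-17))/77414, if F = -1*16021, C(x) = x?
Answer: -7917/38707 ≈ -0.20454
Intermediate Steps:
F = -16021
(F - (11 + C(0*(-1 - 5)))*(-17))/77414 = (-16021 - (11 + 0*(-1 - 5))*(-17))/77414 = (-16021 - (11 + 0*(-6))*(-17))*(1/77414) = (-16021 - (11 + 0)*(-17))*(1/77414) = (-16021 - 11*(-17))*(1/77414) = (-16021 - 1*(-187))*(1/77414) = (-16021 + 187)*(1/77414) = -15834*1/77414 = -7917/38707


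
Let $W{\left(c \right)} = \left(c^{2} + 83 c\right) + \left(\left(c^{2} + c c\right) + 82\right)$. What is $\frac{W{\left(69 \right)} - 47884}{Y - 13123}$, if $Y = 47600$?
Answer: $- \frac{27792}{34477} \approx -0.8061$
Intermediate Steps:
$W{\left(c \right)} = 82 + 3 c^{2} + 83 c$ ($W{\left(c \right)} = \left(c^{2} + 83 c\right) + \left(\left(c^{2} + c^{2}\right) + 82\right) = \left(c^{2} + 83 c\right) + \left(2 c^{2} + 82\right) = \left(c^{2} + 83 c\right) + \left(82 + 2 c^{2}\right) = 82 + 3 c^{2} + 83 c$)
$\frac{W{\left(69 \right)} - 47884}{Y - 13123} = \frac{\left(82 + 3 \cdot 69^{2} + 83 \cdot 69\right) - 47884}{47600 - 13123} = \frac{\left(82 + 3 \cdot 4761 + 5727\right) - 47884}{34477} = \left(\left(82 + 14283 + 5727\right) - 47884\right) \frac{1}{34477} = \left(20092 - 47884\right) \frac{1}{34477} = \left(-27792\right) \frac{1}{34477} = - \frac{27792}{34477}$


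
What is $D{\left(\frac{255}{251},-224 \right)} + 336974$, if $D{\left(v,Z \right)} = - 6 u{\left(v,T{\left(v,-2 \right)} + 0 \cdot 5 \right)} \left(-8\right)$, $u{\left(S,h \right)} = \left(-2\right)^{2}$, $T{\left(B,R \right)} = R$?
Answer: $337166$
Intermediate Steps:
$u{\left(S,h \right)} = 4$
$D{\left(v,Z \right)} = 192$ ($D{\left(v,Z \right)} = \left(-6\right) 4 \left(-8\right) = \left(-24\right) \left(-8\right) = 192$)
$D{\left(\frac{255}{251},-224 \right)} + 336974 = 192 + 336974 = 337166$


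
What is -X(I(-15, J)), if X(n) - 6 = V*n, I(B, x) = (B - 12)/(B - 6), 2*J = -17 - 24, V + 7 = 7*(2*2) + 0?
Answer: -33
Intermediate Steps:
V = 21 (V = -7 + (7*(2*2) + 0) = -7 + (7*4 + 0) = -7 + (28 + 0) = -7 + 28 = 21)
J = -41/2 (J = (-17 - 24)/2 = (½)*(-41) = -41/2 ≈ -20.500)
I(B, x) = (-12 + B)/(-6 + B)
X(n) = 6 + 21*n
-X(I(-15, J)) = -(6 + 21*((-12 - 15)/(-6 - 15))) = -(6 + 21*(-27/(-21))) = -(6 + 21*(-1/21*(-27))) = -(6 + 21*(9/7)) = -(6 + 27) = -1*33 = -33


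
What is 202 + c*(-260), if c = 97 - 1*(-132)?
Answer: -59338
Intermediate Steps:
c = 229 (c = 97 + 132 = 229)
202 + c*(-260) = 202 + 229*(-260) = 202 - 59540 = -59338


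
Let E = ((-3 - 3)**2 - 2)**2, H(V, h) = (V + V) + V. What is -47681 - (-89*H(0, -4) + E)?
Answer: -48837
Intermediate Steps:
H(V, h) = 3*V (H(V, h) = 2*V + V = 3*V)
E = 1156 (E = ((-6)**2 - 2)**2 = (36 - 2)**2 = 34**2 = 1156)
-47681 - (-89*H(0, -4) + E) = -47681 - (-267*0 + 1156) = -47681 - (-89*0 + 1156) = -47681 - (0 + 1156) = -47681 - 1*1156 = -47681 - 1156 = -48837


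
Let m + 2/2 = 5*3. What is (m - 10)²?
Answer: 16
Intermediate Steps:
m = 14 (m = -1 + 5*3 = -1 + 15 = 14)
(m - 10)² = (14 - 10)² = 4² = 16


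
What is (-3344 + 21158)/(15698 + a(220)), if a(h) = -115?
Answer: 17814/15583 ≈ 1.1432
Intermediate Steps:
(-3344 + 21158)/(15698 + a(220)) = (-3344 + 21158)/(15698 - 115) = 17814/15583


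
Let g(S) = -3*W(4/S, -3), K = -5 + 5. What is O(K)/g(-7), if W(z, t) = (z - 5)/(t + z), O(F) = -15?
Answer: 125/39 ≈ 3.2051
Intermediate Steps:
K = 0
W(z, t) = (-5 + z)/(t + z)
g(S) = -3*(-5 + 4/S)/(-3 + 4/S)
O(K)/g(-7) = -15*(-4 + 3*(-7))/(3*(4 - 5*(-7))) = -15*(-4 - 21)/(3*(4 + 35)) = -15/(3*39/(-25)) = -15/(3*(-1/25)*39) = -15/(-117/25) = -15*(-25/117) = 125/39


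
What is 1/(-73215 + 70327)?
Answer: -1/2888 ≈ -0.00034626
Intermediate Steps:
1/(-73215 + 70327) = 1/(-2888) = -1/2888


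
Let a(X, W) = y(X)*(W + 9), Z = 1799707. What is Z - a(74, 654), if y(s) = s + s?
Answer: 1701583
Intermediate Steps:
y(s) = 2*s
a(X, W) = 2*X*(9 + W) (a(X, W) = (2*X)*(W + 9) = (2*X)*(9 + W) = 2*X*(9 + W))
Z - a(74, 654) = 1799707 - 2*74*(9 + 654) = 1799707 - 2*74*663 = 1799707 - 1*98124 = 1799707 - 98124 = 1701583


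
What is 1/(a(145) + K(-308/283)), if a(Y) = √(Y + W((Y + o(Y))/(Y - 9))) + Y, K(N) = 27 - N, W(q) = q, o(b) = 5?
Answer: 942648096/162365709193 - 160178*√168895/162365709193 ≈ 0.0054003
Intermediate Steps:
a(Y) = Y + √(Y + (5 + Y)/(-9 + Y)) (a(Y) = √(Y + (Y + 5)/(Y - 9)) + Y = √(Y + (5 + Y)/(-9 + Y)) + Y = Y + √(Y + (5 + Y)/(-9 + Y)))
1/(a(145) + K(-308/283)) = 1/((145 + √((5 + 145 + 145*(-9 + 145))/(-9 + 145))) + (27 - (-308)/283)) = 1/((145 + √((5 + 145 + 145*136)/136)) + (27 - (-308)/283)) = 1/((145 + √((5 + 145 + 19720)/136)) + (27 - 1*(-308/283))) = 1/((145 + √((1/136)*19870)) + (27 + 308/283)) = 1/((145 + √(9935/68)) + 7949/283) = 1/((145 + √168895/34) + 7949/283) = 1/(48984/283 + √168895/34)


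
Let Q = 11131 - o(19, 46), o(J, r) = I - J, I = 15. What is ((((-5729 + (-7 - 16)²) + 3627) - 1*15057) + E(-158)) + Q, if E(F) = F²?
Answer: 19469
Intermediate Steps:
o(J, r) = 15 - J
Q = 11135 (Q = 11131 - (15 - 1*19) = 11131 - (15 - 19) = 11131 - 1*(-4) = 11131 + 4 = 11135)
((((-5729 + (-7 - 16)²) + 3627) - 1*15057) + E(-158)) + Q = ((((-5729 + (-7 - 16)²) + 3627) - 1*15057) + (-158)²) + 11135 = ((((-5729 + (-23)²) + 3627) - 15057) + 24964) + 11135 = ((((-5729 + 529) + 3627) - 15057) + 24964) + 11135 = (((-5200 + 3627) - 15057) + 24964) + 11135 = ((-1573 - 15057) + 24964) + 11135 = (-16630 + 24964) + 11135 = 8334 + 11135 = 19469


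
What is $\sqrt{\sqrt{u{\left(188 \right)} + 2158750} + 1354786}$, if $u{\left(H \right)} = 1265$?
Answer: $\sqrt{1354786 + \sqrt{2160015}} \approx 1164.6$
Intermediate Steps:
$\sqrt{\sqrt{u{\left(188 \right)} + 2158750} + 1354786} = \sqrt{\sqrt{1265 + 2158750} + 1354786} = \sqrt{\sqrt{2160015} + 1354786} = \sqrt{1354786 + \sqrt{2160015}}$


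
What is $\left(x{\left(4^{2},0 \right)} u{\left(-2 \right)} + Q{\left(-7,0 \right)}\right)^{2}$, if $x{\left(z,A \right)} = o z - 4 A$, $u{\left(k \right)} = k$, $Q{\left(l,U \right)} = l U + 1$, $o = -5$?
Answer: $25921$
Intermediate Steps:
$Q{\left(l,U \right)} = 1 + U l$ ($Q{\left(l,U \right)} = U l + 1 = 1 + U l$)
$x{\left(z,A \right)} = - 5 z - 4 A$
$\left(x{\left(4^{2},0 \right)} u{\left(-2 \right)} + Q{\left(-7,0 \right)}\right)^{2} = \left(\left(- 5 \cdot 4^{2} - 0\right) \left(-2\right) + \left(1 + 0 \left(-7\right)\right)\right)^{2} = \left(\left(\left(-5\right) 16 + 0\right) \left(-2\right) + \left(1 + 0\right)\right)^{2} = \left(\left(-80 + 0\right) \left(-2\right) + 1\right)^{2} = \left(\left(-80\right) \left(-2\right) + 1\right)^{2} = \left(160 + 1\right)^{2} = 161^{2} = 25921$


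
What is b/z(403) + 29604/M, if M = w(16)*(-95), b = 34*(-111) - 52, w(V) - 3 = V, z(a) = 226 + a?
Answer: -25526846/1135345 ≈ -22.484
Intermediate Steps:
w(V) = 3 + V
b = -3826 (b = -3774 - 52 = -3826)
M = -1805 (M = (3 + 16)*(-95) = 19*(-95) = -1805)
b/z(403) + 29604/M = -3826/(226 + 403) + 29604/(-1805) = -3826/629 + 29604*(-1/1805) = -3826*1/629 - 29604/1805 = -3826/629 - 29604/1805 = -25526846/1135345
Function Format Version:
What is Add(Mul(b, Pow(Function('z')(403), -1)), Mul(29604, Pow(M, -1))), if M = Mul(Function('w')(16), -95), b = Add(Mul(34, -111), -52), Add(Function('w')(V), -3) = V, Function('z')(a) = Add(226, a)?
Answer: Rational(-25526846, 1135345) ≈ -22.484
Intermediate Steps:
Function('w')(V) = Add(3, V)
b = -3826 (b = Add(-3774, -52) = -3826)
M = -1805 (M = Mul(Add(3, 16), -95) = Mul(19, -95) = -1805)
Add(Mul(b, Pow(Function('z')(403), -1)), Mul(29604, Pow(M, -1))) = Add(Mul(-3826, Pow(Add(226, 403), -1)), Mul(29604, Pow(-1805, -1))) = Add(Mul(-3826, Pow(629, -1)), Mul(29604, Rational(-1, 1805))) = Add(Mul(-3826, Rational(1, 629)), Rational(-29604, 1805)) = Add(Rational(-3826, 629), Rational(-29604, 1805)) = Rational(-25526846, 1135345)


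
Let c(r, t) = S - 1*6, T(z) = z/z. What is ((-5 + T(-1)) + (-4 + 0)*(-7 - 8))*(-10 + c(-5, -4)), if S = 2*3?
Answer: -560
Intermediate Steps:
T(z) = 1
S = 6
c(r, t) = 0 (c(r, t) = 6 - 1*6 = 6 - 6 = 0)
((-5 + T(-1)) + (-4 + 0)*(-7 - 8))*(-10 + c(-5, -4)) = ((-5 + 1) + (-4 + 0)*(-7 - 8))*(-10 + 0) = (-4 - 4*(-15))*(-10) = (-4 + 60)*(-10) = 56*(-10) = -560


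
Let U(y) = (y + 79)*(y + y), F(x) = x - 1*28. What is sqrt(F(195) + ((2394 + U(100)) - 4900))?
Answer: sqrt(33461) ≈ 182.92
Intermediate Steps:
F(x) = -28 + x (F(x) = x - 28 = -28 + x)
U(y) = 2*y*(79 + y) (U(y) = (79 + y)*(2*y) = 2*y*(79 + y))
sqrt(F(195) + ((2394 + U(100)) - 4900)) = sqrt((-28 + 195) + ((2394 + 2*100*(79 + 100)) - 4900)) = sqrt(167 + ((2394 + 2*100*179) - 4900)) = sqrt(167 + ((2394 + 35800) - 4900)) = sqrt(167 + (38194 - 4900)) = sqrt(167 + 33294) = sqrt(33461)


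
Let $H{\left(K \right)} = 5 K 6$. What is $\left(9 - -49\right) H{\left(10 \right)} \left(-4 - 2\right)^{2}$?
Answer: $626400$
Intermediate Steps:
$H{\left(K \right)} = 30 K$
$\left(9 - -49\right) H{\left(10 \right)} \left(-4 - 2\right)^{2} = \left(9 - -49\right) 30 \cdot 10 \left(-4 - 2\right)^{2} = \left(9 + 49\right) 300 \left(-6\right)^{2} = 58 \cdot 300 \cdot 36 = 17400 \cdot 36 = 626400$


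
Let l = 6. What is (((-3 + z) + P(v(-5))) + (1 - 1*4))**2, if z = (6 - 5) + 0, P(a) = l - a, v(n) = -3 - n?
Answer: 1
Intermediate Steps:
P(a) = 6 - a
z = 1 (z = 1 + 0 = 1)
(((-3 + z) + P(v(-5))) + (1 - 1*4))**2 = (((-3 + 1) + (6 - (-3 - 1*(-5)))) + (1 - 1*4))**2 = ((-2 + (6 - (-3 + 5))) + (1 - 4))**2 = ((-2 + (6 - 1*2)) - 3)**2 = ((-2 + (6 - 2)) - 3)**2 = ((-2 + 4) - 3)**2 = (2 - 3)**2 = (-1)**2 = 1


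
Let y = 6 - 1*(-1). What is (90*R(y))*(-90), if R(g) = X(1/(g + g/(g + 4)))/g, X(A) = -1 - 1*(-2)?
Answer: -8100/7 ≈ -1157.1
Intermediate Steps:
y = 7 (y = 6 + 1 = 7)
X(A) = 1 (X(A) = -1 + 2 = 1)
R(g) = 1/g
(90*R(y))*(-90) = (90/7)*(-90) = -8100/7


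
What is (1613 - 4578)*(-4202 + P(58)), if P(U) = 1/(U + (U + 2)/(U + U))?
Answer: 21142718225/1697 ≈ 1.2459e+7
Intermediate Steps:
P(U) = 1/(U + (2 + U)/(2*U)) (P(U) = 1/(U + (2 + U)/((2*U))) = 1/(U + (2 + U)*(1/(2*U))) = 1/(U + (2 + U)/(2*U)))
(1613 - 4578)*(-4202 + P(58)) = (1613 - 4578)*(-4202 + 2*58/(2 + 58 + 2*58**2)) = -2965*(-4202 + 2*58/(2 + 58 + 2*3364)) = -2965*(-4202 + 2*58/(2 + 58 + 6728)) = -2965*(-4202 + 2*58/6788) = -2965*(-4202 + 2*58*(1/6788)) = -2965*(-4202 + 29/1697) = -2965*(-7130765/1697) = 21142718225/1697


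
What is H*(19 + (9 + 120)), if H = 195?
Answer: 28860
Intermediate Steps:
H*(19 + (9 + 120)) = 195*(19 + (9 + 120)) = 195*(19 + 129) = 195*148 = 28860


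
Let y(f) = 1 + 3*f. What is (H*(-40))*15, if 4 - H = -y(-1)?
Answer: -1200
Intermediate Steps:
H = 2 (H = 4 - (-1)*(1 + 3*(-1)) = 4 - (-1)*(1 - 3) = 4 - (-1)*(-2) = 4 - 1*2 = 4 - 2 = 2)
(H*(-40))*15 = (2*(-40))*15 = -80*15 = -1200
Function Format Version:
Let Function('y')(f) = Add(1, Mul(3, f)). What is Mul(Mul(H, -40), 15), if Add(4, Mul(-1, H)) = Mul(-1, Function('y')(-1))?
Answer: -1200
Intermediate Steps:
H = 2 (H = Add(4, Mul(-1, Mul(-1, Add(1, Mul(3, -1))))) = Add(4, Mul(-1, Mul(-1, Add(1, -3)))) = Add(4, Mul(-1, Mul(-1, -2))) = Add(4, Mul(-1, 2)) = Add(4, -2) = 2)
Mul(Mul(H, -40), 15) = Mul(Mul(2, -40), 15) = Mul(-80, 15) = -1200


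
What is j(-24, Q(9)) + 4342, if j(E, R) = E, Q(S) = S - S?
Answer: 4318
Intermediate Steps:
Q(S) = 0
j(-24, Q(9)) + 4342 = -24 + 4342 = 4318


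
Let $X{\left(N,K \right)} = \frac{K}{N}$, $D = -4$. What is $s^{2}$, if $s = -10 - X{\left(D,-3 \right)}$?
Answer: $\frac{1849}{16} \approx 115.56$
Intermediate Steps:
$s = - \frac{43}{4}$ ($s = -10 - - \frac{3}{-4} = -10 - \left(-3\right) \left(- \frac{1}{4}\right) = -10 - \frac{3}{4} = - \frac{43}{4} \approx -10.75$)
$s^{2} = \left(- \frac{43}{4}\right)^{2} = \frac{1849}{16}$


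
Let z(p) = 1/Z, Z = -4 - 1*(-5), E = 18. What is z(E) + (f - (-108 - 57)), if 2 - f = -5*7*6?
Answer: 378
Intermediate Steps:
Z = 1 (Z = -4 + 5 = 1)
z(p) = 1 (z(p) = 1/1 = 1)
f = 212 (f = 2 - (-5*7)*6 = 2 - (-35)*6 = 2 - 1*(-210) = 2 + 210 = 212)
z(E) + (f - (-108 - 57)) = 1 + (212 - (-108 - 57)) = 1 + (212 - 1*(-165)) = 1 + (212 + 165) = 1 + 377 = 378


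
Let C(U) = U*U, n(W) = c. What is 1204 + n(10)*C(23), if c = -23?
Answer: -10963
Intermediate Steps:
n(W) = -23
C(U) = U²
1204 + n(10)*C(23) = 1204 - 23*23² = 1204 - 23*529 = 1204 - 12167 = -10963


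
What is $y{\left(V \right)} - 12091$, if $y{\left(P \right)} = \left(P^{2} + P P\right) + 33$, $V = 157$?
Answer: $37240$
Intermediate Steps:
$y{\left(P \right)} = 33 + 2 P^{2}$ ($y{\left(P \right)} = \left(P^{2} + P^{2}\right) + 33 = 2 P^{2} + 33 = 33 + 2 P^{2}$)
$y{\left(V \right)} - 12091 = \left(33 + 2 \cdot 157^{2}\right) - 12091 = \left(33 + 2 \cdot 24649\right) - 12091 = \left(33 + 49298\right) - 12091 = 49331 - 12091 = 37240$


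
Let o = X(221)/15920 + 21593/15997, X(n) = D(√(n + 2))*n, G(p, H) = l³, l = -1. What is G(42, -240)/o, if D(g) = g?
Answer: -6734328602988800/8875702545662901 + 69257860995760*√223/8875702545662901 ≈ -0.64221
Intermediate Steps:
G(p, H) = -1 (G(p, H) = (-1)³ = -1)
X(n) = n*√(2 + n) (X(n) = √(n + 2)*n = √(2 + n)*n = n*√(2 + n))
o = 21593/15997 + 221*√223/15920 (o = (221*√(2 + 221))/15920 + 21593/15997 = (221*√223)*(1/15920) + 21593*(1/15997) = 221*√223/15920 + 21593/15997 = 21593/15997 + 221*√223/15920 ≈ 1.5571)
G(42, -240)/o = -1/(21593/15997 + 221*√223/15920)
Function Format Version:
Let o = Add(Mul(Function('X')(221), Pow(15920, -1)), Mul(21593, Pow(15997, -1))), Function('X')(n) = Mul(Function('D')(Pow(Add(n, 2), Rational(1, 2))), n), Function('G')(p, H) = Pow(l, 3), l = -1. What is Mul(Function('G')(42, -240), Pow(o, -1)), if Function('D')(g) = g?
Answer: Add(Rational(-6734328602988800, 8875702545662901), Mul(Rational(69257860995760, 8875702545662901), Pow(223, Rational(1, 2)))) ≈ -0.64221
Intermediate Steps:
Function('G')(p, H) = -1 (Function('G')(p, H) = Pow(-1, 3) = -1)
Function('X')(n) = Mul(n, Pow(Add(2, n), Rational(1, 2))) (Function('X')(n) = Mul(Pow(Add(n, 2), Rational(1, 2)), n) = Mul(Pow(Add(2, n), Rational(1, 2)), n) = Mul(n, Pow(Add(2, n), Rational(1, 2))))
o = Add(Rational(21593, 15997), Mul(Rational(221, 15920), Pow(223, Rational(1, 2)))) (o = Add(Mul(Mul(221, Pow(Add(2, 221), Rational(1, 2))), Pow(15920, -1)), Mul(21593, Pow(15997, -1))) = Add(Mul(Mul(221, Pow(223, Rational(1, 2))), Rational(1, 15920)), Mul(21593, Rational(1, 15997))) = Add(Mul(Rational(221, 15920), Pow(223, Rational(1, 2))), Rational(21593, 15997)) = Add(Rational(21593, 15997), Mul(Rational(221, 15920), Pow(223, Rational(1, 2)))) ≈ 1.5571)
Mul(Function('G')(42, -240), Pow(o, -1)) = Mul(-1, Pow(Add(Rational(21593, 15997), Mul(Rational(221, 15920), Pow(223, Rational(1, 2)))), -1))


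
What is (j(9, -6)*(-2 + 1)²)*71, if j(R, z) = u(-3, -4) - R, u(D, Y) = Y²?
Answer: 497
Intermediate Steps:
j(R, z) = 16 - R (j(R, z) = (-4)² - R = 16 - R)
(j(9, -6)*(-2 + 1)²)*71 = ((16 - 1*9)*(-2 + 1)²)*71 = ((16 - 9)*(-1)²)*71 = (7*1)*71 = 7*71 = 497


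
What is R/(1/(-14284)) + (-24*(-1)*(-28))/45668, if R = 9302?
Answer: -216710591632/1631 ≈ -1.3287e+8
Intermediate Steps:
R/(1/(-14284)) + (-24*(-1)*(-28))/45668 = 9302/(1/(-14284)) + (-24*(-1)*(-28))/45668 = 9302/(-1/14284) + (24*(-28))*(1/45668) = 9302*(-14284) - 672*1/45668 = -132869768 - 24/1631 = -216710591632/1631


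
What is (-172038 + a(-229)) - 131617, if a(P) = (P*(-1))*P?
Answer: -356096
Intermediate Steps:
a(P) = -P² (a(P) = (-P)*P = -P²)
(-172038 + a(-229)) - 131617 = (-172038 - 1*(-229)²) - 131617 = (-172038 - 1*52441) - 131617 = (-172038 - 52441) - 131617 = -224479 - 131617 = -356096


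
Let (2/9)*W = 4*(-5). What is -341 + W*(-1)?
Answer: -251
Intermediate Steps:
W = -90 (W = 9*(4*(-5))/2 = (9/2)*(-20) = -90)
-341 + W*(-1) = -341 - 90*(-1) = -341 + 90 = -251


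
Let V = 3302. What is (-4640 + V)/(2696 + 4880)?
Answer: -669/3788 ≈ -0.17661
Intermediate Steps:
(-4640 + V)/(2696 + 4880) = (-4640 + 3302)/(2696 + 4880) = -1338/7576 = -1338*1/7576 = -669/3788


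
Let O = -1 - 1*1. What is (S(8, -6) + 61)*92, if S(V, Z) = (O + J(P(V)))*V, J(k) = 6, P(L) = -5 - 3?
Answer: 8556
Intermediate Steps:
P(L) = -8
O = -2 (O = -1 - 1 = -2)
S(V, Z) = 4*V (S(V, Z) = (-2 + 6)*V = 4*V)
(S(8, -6) + 61)*92 = (4*8 + 61)*92 = (32 + 61)*92 = 93*92 = 8556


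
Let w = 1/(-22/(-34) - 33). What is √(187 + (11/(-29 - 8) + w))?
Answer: √3092199594/4070 ≈ 13.663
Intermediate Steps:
w = -17/550 (w = 1/(-22*(-1/34) - 33) = 1/(11/17 - 33) = 1/(-550/17) = -17/550 ≈ -0.030909)
√(187 + (11/(-29 - 8) + w)) = √(187 + (11/(-29 - 8) - 17/550)) = √(187 + (11/(-37) - 17/550)) = √(187 + (11*(-1/37) - 17/550)) = √(187 + (-11/37 - 17/550)) = √(187 - 6679/20350) = √(3798771/20350) = √3092199594/4070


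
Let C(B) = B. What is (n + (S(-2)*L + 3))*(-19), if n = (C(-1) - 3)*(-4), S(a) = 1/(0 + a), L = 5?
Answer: -627/2 ≈ -313.50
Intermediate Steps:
S(a) = 1/a
n = 16 (n = (-1 - 3)*(-4) = -4*(-4) = 16)
(n + (S(-2)*L + 3))*(-19) = (16 + (5/(-2) + 3))*(-19) = (16 + (-½*5 + 3))*(-19) = (16 + (-5/2 + 3))*(-19) = (16 + ½)*(-19) = (33/2)*(-19) = -627/2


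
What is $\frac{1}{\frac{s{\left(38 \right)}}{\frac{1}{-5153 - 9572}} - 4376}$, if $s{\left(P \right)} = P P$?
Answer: $- \frac{1}{21267276} \approx -4.7021 \cdot 10^{-8}$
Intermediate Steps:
$s{\left(P \right)} = P^{2}$
$\frac{1}{\frac{s{\left(38 \right)}}{\frac{1}{-5153 - 9572}} - 4376} = \frac{1}{\frac{38^{2}}{\frac{1}{-5153 - 9572}} - 4376} = \frac{1}{\frac{1444}{\frac{1}{-14725}} - 4376} = \frac{1}{\frac{1444}{- \frac{1}{14725}} - 4376} = \frac{1}{1444 \left(-14725\right) - 4376} = \frac{1}{-21262900 - 4376} = \frac{1}{-21267276} = - \frac{1}{21267276}$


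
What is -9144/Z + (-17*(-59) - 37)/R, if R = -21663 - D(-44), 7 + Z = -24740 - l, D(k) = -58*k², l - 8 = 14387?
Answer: 433243086/1773621875 ≈ 0.24427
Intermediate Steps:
l = 14395 (l = 8 + 14387 = 14395)
Z = -39142 (Z = -7 + (-24740 - 1*14395) = -7 + (-24740 - 14395) = -7 - 39135 = -39142)
R = 90625 (R = -21663 - (-58)*(-44)² = -21663 - (-58)*1936 = -21663 - 1*(-112288) = -21663 + 112288 = 90625)
-9144/Z + (-17*(-59) - 37)/R = -9144/(-39142) + (-17*(-59) - 37)/90625 = -9144*(-1/39142) + (1003 - 37)*(1/90625) = 4572/19571 + 966*(1/90625) = 4572/19571 + 966/90625 = 433243086/1773621875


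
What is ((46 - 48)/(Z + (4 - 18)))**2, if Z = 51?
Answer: 4/1369 ≈ 0.0029218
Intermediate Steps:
((46 - 48)/(Z + (4 - 18)))**2 = ((46 - 48)/(51 + (4 - 18)))**2 = (-2/(51 - 14))**2 = (-2/37)**2 = 4/1369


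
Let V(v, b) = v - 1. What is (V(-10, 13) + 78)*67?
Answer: 4489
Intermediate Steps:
V(v, b) = -1 + v
(V(-10, 13) + 78)*67 = ((-1 - 10) + 78)*67 = (-11 + 78)*67 = 67*67 = 4489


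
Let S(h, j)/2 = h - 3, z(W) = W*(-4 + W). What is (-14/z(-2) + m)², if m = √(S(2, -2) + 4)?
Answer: 121/36 - 7*√2/3 ≈ 0.061279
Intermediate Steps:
S(h, j) = -6 + 2*h (S(h, j) = 2*(h - 3) = 2*(-3 + h) = -6 + 2*h)
m = √2 (m = √((-6 + 2*2) + 4) = √((-6 + 4) + 4) = √(-2 + 4) = √2 ≈ 1.4142)
(-14/z(-2) + m)² = (-14*(-1/(2*(-4 - 2))) + √2)² = (-14/((-2*(-6))) + √2)² = (-14/12 + √2)² = (-14*1/12 + √2)² = (-7/6 + √2)²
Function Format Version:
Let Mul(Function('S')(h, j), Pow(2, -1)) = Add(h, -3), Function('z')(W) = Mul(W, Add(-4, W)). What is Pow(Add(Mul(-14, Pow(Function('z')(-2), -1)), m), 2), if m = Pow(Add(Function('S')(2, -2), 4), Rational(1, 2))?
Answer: Add(Rational(121, 36), Mul(Rational(-7, 3), Pow(2, Rational(1, 2)))) ≈ 0.061279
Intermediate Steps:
Function('S')(h, j) = Add(-6, Mul(2, h)) (Function('S')(h, j) = Mul(2, Add(h, -3)) = Mul(2, Add(-3, h)) = Add(-6, Mul(2, h)))
m = Pow(2, Rational(1, 2)) (m = Pow(Add(Add(-6, Mul(2, 2)), 4), Rational(1, 2)) = Pow(Add(Add(-6, 4), 4), Rational(1, 2)) = Pow(Add(-2, 4), Rational(1, 2)) = Pow(2, Rational(1, 2)) ≈ 1.4142)
Pow(Add(Mul(-14, Pow(Function('z')(-2), -1)), m), 2) = Pow(Add(Mul(-14, Pow(Mul(-2, Add(-4, -2)), -1)), Pow(2, Rational(1, 2))), 2) = Pow(Add(Mul(-14, Pow(Mul(-2, -6), -1)), Pow(2, Rational(1, 2))), 2) = Pow(Add(Mul(-14, Pow(12, -1)), Pow(2, Rational(1, 2))), 2) = Pow(Add(Mul(-14, Rational(1, 12)), Pow(2, Rational(1, 2))), 2) = Pow(Add(Rational(-7, 6), Pow(2, Rational(1, 2))), 2)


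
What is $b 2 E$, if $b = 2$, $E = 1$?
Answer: $4$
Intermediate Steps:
$b 2 E = 2 \cdot 2 \cdot 1 = 4 \cdot 1 = 4$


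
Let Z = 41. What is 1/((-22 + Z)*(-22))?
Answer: -1/418 ≈ -0.0023923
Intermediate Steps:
1/((-22 + Z)*(-22)) = 1/((-22 + 41)*(-22)) = 1/(19*(-22)) = 1/(-418) = -1/418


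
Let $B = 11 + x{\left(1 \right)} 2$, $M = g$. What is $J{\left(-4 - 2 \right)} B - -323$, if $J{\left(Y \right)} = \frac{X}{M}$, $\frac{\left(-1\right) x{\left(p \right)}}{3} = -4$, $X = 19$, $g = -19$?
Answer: $288$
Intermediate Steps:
$x{\left(p \right)} = 12$ ($x{\left(p \right)} = \left(-3\right) \left(-4\right) = 12$)
$M = -19$
$B = 35$ ($B = 11 + 12 \cdot 2 = 11 + 24 = 35$)
$J{\left(Y \right)} = -1$ ($J{\left(Y \right)} = \frac{19}{-19} = 19 \left(- \frac{1}{19}\right) = -1$)
$J{\left(-4 - 2 \right)} B - -323 = \left(-1\right) 35 - -323 = -35 + 323 = 288$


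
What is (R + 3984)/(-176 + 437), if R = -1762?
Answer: 2222/261 ≈ 8.5134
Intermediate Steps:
(R + 3984)/(-176 + 437) = (-1762 + 3984)/(-176 + 437) = 2222/261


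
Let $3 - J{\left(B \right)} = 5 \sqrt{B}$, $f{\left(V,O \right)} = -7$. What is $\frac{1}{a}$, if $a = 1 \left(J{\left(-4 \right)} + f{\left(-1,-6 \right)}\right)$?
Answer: $- \frac{1}{29} + \frac{5 i}{58} \approx -0.034483 + 0.086207 i$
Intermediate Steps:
$J{\left(B \right)} = 3 - 5 \sqrt{B}$
$a = -4 - 10 i$ ($a = 1 \left(\left(3 - 5 \sqrt{-4}\right) - 7\right) = 1 \left(\left(3 - 5 \cdot 2 i\right) - 7\right) = 1 \left(\left(3 - 10 i\right) - 7\right) = 1 \left(-4 - 10 i\right) = -4 - 10 i \approx -4.0 - 10.0 i$)
$\frac{1}{a} = \frac{1}{-4 - 10 i} = \frac{-4 + 10 i}{116}$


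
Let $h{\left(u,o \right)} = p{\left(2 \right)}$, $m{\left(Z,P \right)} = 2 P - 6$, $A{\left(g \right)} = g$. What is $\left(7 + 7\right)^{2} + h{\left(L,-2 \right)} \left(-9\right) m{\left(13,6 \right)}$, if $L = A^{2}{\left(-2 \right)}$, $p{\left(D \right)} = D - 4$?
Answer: $304$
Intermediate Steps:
$p{\left(D \right)} = -4 + D$
$L = 4$ ($L = \left(-2\right)^{2} = 4$)
$m{\left(Z,P \right)} = -6 + 2 P$
$h{\left(u,o \right)} = -2$ ($h{\left(u,o \right)} = -4 + 2 = -2$)
$\left(7 + 7\right)^{2} + h{\left(L,-2 \right)} \left(-9\right) m{\left(13,6 \right)} = \left(7 + 7\right)^{2} + \left(-2\right) \left(-9\right) \left(-6 + 2 \cdot 6\right) = 14^{2} + 18 \left(-6 + 12\right) = 196 + 18 \cdot 6 = 196 + 108 = 304$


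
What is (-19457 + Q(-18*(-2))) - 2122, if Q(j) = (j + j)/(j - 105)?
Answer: -496341/23 ≈ -21580.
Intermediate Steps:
Q(j) = 2*j/(-105 + j) (Q(j) = (2*j)/(-105 + j) = 2*j/(-105 + j))
(-19457 + Q(-18*(-2))) - 2122 = (-19457 + 2*(-18*(-2))/(-105 - 18*(-2))) - 2122 = (-19457 + 2*36/(-105 + 36)) - 2122 = (-19457 + 2*36/(-69)) - 2122 = (-19457 + 2*36*(-1/69)) - 2122 = (-19457 - 24/23) - 2122 = -447535/23 - 2122 = -496341/23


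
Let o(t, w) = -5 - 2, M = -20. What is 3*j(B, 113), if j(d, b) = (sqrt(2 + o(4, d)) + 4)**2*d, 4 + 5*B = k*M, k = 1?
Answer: -792/5 - 576*I*sqrt(5)/5 ≈ -158.4 - 257.6*I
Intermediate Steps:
o(t, w) = -7
B = -24/5 (B = -4/5 + (1*(-20))/5 = -4/5 + (1/5)*(-20) = -4/5 - 4 = -24/5 ≈ -4.8000)
j(d, b) = d*(4 + I*sqrt(5))**2 (j(d, b) = (sqrt(2 - 7) + 4)**2*d = (sqrt(-5) + 4)**2*d = (I*sqrt(5) + 4)**2*d = (4 + I*sqrt(5))**2*d = d*(4 + I*sqrt(5))**2)
3*j(B, 113) = 3*(-24*(4 + I*sqrt(5))**2/5) = -72*(4 + I*sqrt(5))**2/5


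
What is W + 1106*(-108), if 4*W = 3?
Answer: -477789/4 ≈ -1.1945e+5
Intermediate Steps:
W = 3/4 (W = (1/4)*3 = 3/4 ≈ 0.75000)
W + 1106*(-108) = 3/4 + 1106*(-108) = 3/4 - 119448 = -477789/4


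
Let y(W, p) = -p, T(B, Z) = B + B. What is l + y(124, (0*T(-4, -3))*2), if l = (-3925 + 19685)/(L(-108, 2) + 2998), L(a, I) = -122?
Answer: 3940/719 ≈ 5.4798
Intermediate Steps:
T(B, Z) = 2*B
l = 3940/719 (l = (-3925 + 19685)/(-122 + 2998) = 15760/2876 = 15760*(1/2876) = 3940/719 ≈ 5.4798)
l + y(124, (0*T(-4, -3))*2) = 3940/719 - 0*(2*(-4))*2 = 3940/719 - 0*(-8)*2 = 3940/719 - 0*2 = 3940/719 - 1*0 = 3940/719 + 0 = 3940/719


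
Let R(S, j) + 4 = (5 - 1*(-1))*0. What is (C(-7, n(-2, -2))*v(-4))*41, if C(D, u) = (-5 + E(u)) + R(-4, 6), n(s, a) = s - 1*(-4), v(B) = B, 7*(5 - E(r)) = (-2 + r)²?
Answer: 656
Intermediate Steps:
E(r) = 5 - (-2 + r)²/7
R(S, j) = -4 (R(S, j) = -4 + (5 - 1*(-1))*0 = -4 + (5 + 1)*0 = -4 + 6*0 = -4 + 0 = -4)
n(s, a) = 4 + s (n(s, a) = s + 4 = 4 + s)
C(D, u) = -4 - (-2 + u)²/7 (C(D, u) = (-5 + (5 - (-2 + u)²/7)) - 4 = -(-2 + u)²/7 - 4 = -4 - (-2 + u)²/7)
(C(-7, n(-2, -2))*v(-4))*41 = ((-4 - (-2 + (4 - 2))²/7)*(-4))*41 = ((-4 - (-2 + 2)²/7)*(-4))*41 = ((-4 - ⅐*0²)*(-4))*41 = ((-4 - ⅐*0)*(-4))*41 = ((-4 + 0)*(-4))*41 = -4*(-4)*41 = 16*41 = 656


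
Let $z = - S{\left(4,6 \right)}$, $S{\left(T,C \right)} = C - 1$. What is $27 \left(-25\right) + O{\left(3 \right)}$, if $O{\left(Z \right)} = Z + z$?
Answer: $-677$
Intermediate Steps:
$S{\left(T,C \right)} = -1 + C$
$z = -5$ ($z = - (-1 + 6) = \left(-1\right) 5 = -5$)
$O{\left(Z \right)} = -5 + Z$ ($O{\left(Z \right)} = Z - 5 = -5 + Z$)
$27 \left(-25\right) + O{\left(3 \right)} = 27 \left(-25\right) + \left(-5 + 3\right) = -675 - 2 = -677$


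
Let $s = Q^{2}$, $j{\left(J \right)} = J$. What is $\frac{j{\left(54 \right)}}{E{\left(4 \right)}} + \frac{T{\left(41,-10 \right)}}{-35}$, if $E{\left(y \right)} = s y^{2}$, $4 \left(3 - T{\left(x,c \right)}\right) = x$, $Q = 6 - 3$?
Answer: $\frac{163}{280} \approx 0.58214$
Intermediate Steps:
$Q = 3$ ($Q = 6 - 3 = 3$)
$s = 9$ ($s = 3^{2} = 9$)
$T{\left(x,c \right)} = 3 - \frac{x}{4}$
$E{\left(y \right)} = 9 y^{2}$
$\frac{j{\left(54 \right)}}{E{\left(4 \right)}} + \frac{T{\left(41,-10 \right)}}{-35} = \frac{54}{9 \cdot 4^{2}} + \frac{3 - \frac{41}{4}}{-35} = \frac{54}{9 \cdot 16} + \left(3 - \frac{41}{4}\right) \left(- \frac{1}{35}\right) = \frac{54}{144} - - \frac{29}{140} = 54 \cdot \frac{1}{144} + \frac{29}{140} = \frac{3}{8} + \frac{29}{140} = \frac{163}{280}$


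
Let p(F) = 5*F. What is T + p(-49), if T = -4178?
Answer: -4423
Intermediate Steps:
T + p(-49) = -4178 + 5*(-49) = -4178 - 245 = -4423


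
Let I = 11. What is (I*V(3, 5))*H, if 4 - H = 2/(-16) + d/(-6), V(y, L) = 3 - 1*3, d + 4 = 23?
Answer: 0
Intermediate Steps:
d = 19 (d = -4 + 23 = 19)
V(y, L) = 0 (V(y, L) = 3 - 3 = 0)
H = 175/24 (H = 4 - (2/(-16) + 19/(-6)) = 4 - (2*(-1/16) + 19*(-1/6)) = 4 - (-1/8 - 19/6) = 4 - 1*(-79/24) = 4 + 79/24 = 175/24 ≈ 7.2917)
(I*V(3, 5))*H = (11*0)*(175/24) = 0*(175/24) = 0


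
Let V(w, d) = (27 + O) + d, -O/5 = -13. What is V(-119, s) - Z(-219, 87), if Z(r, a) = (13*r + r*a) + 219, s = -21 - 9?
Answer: 21743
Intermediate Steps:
O = 65 (O = -5*(-13) = 65)
s = -30
V(w, d) = 92 + d (V(w, d) = (27 + 65) + d = 92 + d)
Z(r, a) = 219 + 13*r + a*r (Z(r, a) = (13*r + a*r) + 219 = 219 + 13*r + a*r)
V(-119, s) - Z(-219, 87) = (92 - 30) - (219 + 13*(-219) + 87*(-219)) = 62 - (219 - 2847 - 19053) = 62 - 1*(-21681) = 62 + 21681 = 21743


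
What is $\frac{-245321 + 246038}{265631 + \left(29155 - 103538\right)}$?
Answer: $\frac{717}{191248} \approx 0.0037491$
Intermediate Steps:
$\frac{-245321 + 246038}{265631 + \left(29155 - 103538\right)} = \frac{717}{265631 + \left(29155 - 103538\right)} = \frac{717}{265631 - 74383} = \frac{717}{191248}$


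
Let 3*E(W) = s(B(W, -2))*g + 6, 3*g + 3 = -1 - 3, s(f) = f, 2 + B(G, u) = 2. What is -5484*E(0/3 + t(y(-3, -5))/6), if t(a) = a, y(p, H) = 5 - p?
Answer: -10968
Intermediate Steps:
B(G, u) = 0 (B(G, u) = -2 + 2 = 0)
g = -7/3 (g = -1 + (-1 - 3)/3 = -1 + (⅓)*(-4) = -1 - 4/3 = -7/3 ≈ -2.3333)
E(W) = 2 (E(W) = (0*(-7/3) + 6)/3 = (0 + 6)/3 = (⅓)*6 = 2)
-5484*E(0/3 + t(y(-3, -5))/6) = -5484*2 = -10968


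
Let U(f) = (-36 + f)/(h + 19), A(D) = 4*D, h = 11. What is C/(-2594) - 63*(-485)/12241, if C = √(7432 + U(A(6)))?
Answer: 30555/12241 - √185790/12970 ≈ 2.4629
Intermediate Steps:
U(f) = -6/5 + f/30 (U(f) = (-36 + f)/(11 + 19) = (-36 + f)/30 = (-36 + f)*(1/30) = -6/5 + f/30)
C = √185790/5 (C = √(7432 + (-6/5 + (4*6)/30)) = √(7432 + (-6/5 + (1/30)*24)) = √(7432 + (-6/5 + ⅘)) = √(7432 - ⅖) = √(37158/5) = √185790/5 ≈ 86.207)
C/(-2594) - 63*(-485)/12241 = (√185790/5)/(-2594) - 63*(-485)/12241 = (√185790/5)*(-1/2594) + 30555*(1/12241) = -√185790/12970 + 30555/12241 = 30555/12241 - √185790/12970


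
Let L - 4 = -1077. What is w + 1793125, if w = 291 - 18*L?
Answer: 1812730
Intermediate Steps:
L = -1073 (L = 4 - 1077 = -1073)
w = 19605 (w = 291 - 18*(-1073) = 291 + 19314 = 19605)
w + 1793125 = 19605 + 1793125 = 1812730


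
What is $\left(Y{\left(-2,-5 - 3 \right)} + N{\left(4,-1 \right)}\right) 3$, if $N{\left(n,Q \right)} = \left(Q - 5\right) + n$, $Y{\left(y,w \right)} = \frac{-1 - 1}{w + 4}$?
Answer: $- \frac{9}{2} \approx -4.5$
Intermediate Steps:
$Y{\left(y,w \right)} = - \frac{2}{4 + w}$
$N{\left(n,Q \right)} = -5 + Q + n$ ($N{\left(n,Q \right)} = \left(-5 + Q\right) + n = -5 + Q + n$)
$\left(Y{\left(-2,-5 - 3 \right)} + N{\left(4,-1 \right)}\right) 3 = \left(- \frac{2}{4 - 8} - 2\right) 3 = \left(- \frac{2}{-4} - 2\right) 3 = \left(\left(-2\right) \left(- \frac{1}{4}\right) - 2\right) 3 = \left(\frac{1}{2} - 2\right) 3 = \left(- \frac{3}{2}\right) 3 = - \frac{9}{2}$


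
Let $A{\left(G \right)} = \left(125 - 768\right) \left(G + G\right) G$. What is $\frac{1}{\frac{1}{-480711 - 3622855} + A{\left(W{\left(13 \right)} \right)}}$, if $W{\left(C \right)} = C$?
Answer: $- \frac{4103566}{891844413045} \approx -4.6012 \cdot 10^{-6}$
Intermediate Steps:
$A{\left(G \right)} = - 1286 G^{2}$ ($A{\left(G \right)} = - 643 \cdot 2 G G = - 1286 G G = - 1286 G^{2}$)
$\frac{1}{\frac{1}{-480711 - 3622855} + A{\left(W{\left(13 \right)} \right)}} = \frac{1}{\frac{1}{-480711 - 3622855} - 1286 \cdot 13^{2}} = \frac{1}{\frac{1}{-4103566} - 217334} = \frac{1}{- \frac{1}{4103566} - 217334} = \frac{1}{- \frac{891844413045}{4103566}} = - \frac{4103566}{891844413045}$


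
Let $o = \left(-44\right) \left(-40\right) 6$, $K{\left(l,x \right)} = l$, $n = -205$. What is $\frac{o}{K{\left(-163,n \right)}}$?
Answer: $- \frac{10560}{163} \approx -64.785$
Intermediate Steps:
$o = 10560$ ($o = 1760 \cdot 6 = 10560$)
$\frac{o}{K{\left(-163,n \right)}} = \frac{10560}{-163} = 10560 \left(- \frac{1}{163}\right) = - \frac{10560}{163}$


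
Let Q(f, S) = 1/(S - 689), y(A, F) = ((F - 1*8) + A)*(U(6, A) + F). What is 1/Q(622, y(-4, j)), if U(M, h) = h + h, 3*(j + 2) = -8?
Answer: -4301/9 ≈ -477.89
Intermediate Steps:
j = -14/3 (j = -2 + (⅓)*(-8) = -2 - 8/3 = -14/3 ≈ -4.6667)
U(M, h) = 2*h
y(A, F) = (F + 2*A)*(-8 + A + F) (y(A, F) = ((F - 1*8) + A)*(2*A + F) = ((F - 8) + A)*(F + 2*A) = ((-8 + F) + A)*(F + 2*A) = (-8 + A + F)*(F + 2*A) = (F + 2*A)*(-8 + A + F))
Q(f, S) = 1/(-689 + S)
1/Q(622, y(-4, j)) = 1/(1/(-689 + ((-14/3)² - 16*(-4) - 8*(-14/3) + 2*(-4)² + 3*(-4)*(-14/3)))) = 1/(1/(-689 + (196/9 + 64 + 112/3 + 2*16 + 56))) = 1/(1/(-689 + (196/9 + 64 + 112/3 + 32 + 56))) = 1/(1/(-689 + 1900/9)) = 1/(1/(-4301/9)) = 1/(-9/4301) = -4301/9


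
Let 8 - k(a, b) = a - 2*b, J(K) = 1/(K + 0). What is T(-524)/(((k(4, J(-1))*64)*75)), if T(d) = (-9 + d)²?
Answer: 284089/9600 ≈ 29.593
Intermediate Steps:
J(K) = 1/K
k(a, b) = 8 - a + 2*b (k(a, b) = 8 - (a - 2*b) = 8 + (-a + 2*b) = 8 - a + 2*b)
T(-524)/(((k(4, J(-1))*64)*75)) = (-9 - 524)²/((((8 - 1*4 + 2/(-1))*64)*75)) = (-533)²/((((8 - 4 + 2*(-1))*64)*75)) = 284089/((((8 - 4 - 2)*64)*75)) = 284089/(((2*64)*75)) = 284089/((128*75)) = 284089/9600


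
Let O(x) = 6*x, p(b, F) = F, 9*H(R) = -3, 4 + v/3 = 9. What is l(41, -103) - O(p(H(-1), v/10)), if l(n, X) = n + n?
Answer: 73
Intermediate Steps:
v = 15 (v = -12 + 3*9 = -12 + 27 = 15)
H(R) = -⅓ (H(R) = (⅑)*(-3) = -⅓)
l(n, X) = 2*n
l(41, -103) - O(p(H(-1), v/10)) = 2*41 - 6*15/10 = 82 - 6*15*(⅒) = 82 - 6*3/2 = 82 - 1*9 = 82 - 9 = 73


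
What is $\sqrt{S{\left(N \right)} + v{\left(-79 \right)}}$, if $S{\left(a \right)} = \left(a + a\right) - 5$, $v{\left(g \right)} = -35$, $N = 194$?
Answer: $2 \sqrt{87} \approx 18.655$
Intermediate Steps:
$S{\left(a \right)} = -5 + 2 a$ ($S{\left(a \right)} = 2 a - 5 = -5 + 2 a$)
$\sqrt{S{\left(N \right)} + v{\left(-79 \right)}} = \sqrt{\left(-5 + 2 \cdot 194\right) - 35} = \sqrt{\left(-5 + 388\right) - 35} = \sqrt{383 - 35} = \sqrt{348} = 2 \sqrt{87}$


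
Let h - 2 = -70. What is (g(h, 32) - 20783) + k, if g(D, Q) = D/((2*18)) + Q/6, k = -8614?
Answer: -264542/9 ≈ -29394.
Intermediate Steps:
h = -68 (h = 2 - 70 = -68)
g(D, Q) = Q/6 + D/36 (g(D, Q) = D/36 + Q*(⅙) = D*(1/36) + Q/6 = D/36 + Q/6 = Q/6 + D/36)
(g(h, 32) - 20783) + k = (((⅙)*32 + (1/36)*(-68)) - 20783) - 8614 = ((16/3 - 17/9) - 20783) - 8614 = (31/9 - 20783) - 8614 = -187016/9 - 8614 = -264542/9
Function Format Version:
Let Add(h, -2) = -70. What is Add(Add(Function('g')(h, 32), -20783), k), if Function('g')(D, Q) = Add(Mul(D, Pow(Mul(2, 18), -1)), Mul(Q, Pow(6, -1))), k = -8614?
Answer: Rational(-264542, 9) ≈ -29394.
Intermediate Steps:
h = -68 (h = Add(2, -70) = -68)
Function('g')(D, Q) = Add(Mul(Rational(1, 6), Q), Mul(Rational(1, 36), D)) (Function('g')(D, Q) = Add(Mul(D, Pow(36, -1)), Mul(Q, Rational(1, 6))) = Add(Mul(D, Rational(1, 36)), Mul(Rational(1, 6), Q)) = Add(Mul(Rational(1, 36), D), Mul(Rational(1, 6), Q)) = Add(Mul(Rational(1, 6), Q), Mul(Rational(1, 36), D)))
Add(Add(Function('g')(h, 32), -20783), k) = Add(Add(Add(Mul(Rational(1, 6), 32), Mul(Rational(1, 36), -68)), -20783), -8614) = Add(Add(Add(Rational(16, 3), Rational(-17, 9)), -20783), -8614) = Add(Add(Rational(31, 9), -20783), -8614) = Add(Rational(-187016, 9), -8614) = Rational(-264542, 9)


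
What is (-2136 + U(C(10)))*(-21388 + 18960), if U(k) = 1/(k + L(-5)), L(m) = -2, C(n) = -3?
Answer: 25933468/5 ≈ 5.1867e+6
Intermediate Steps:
U(k) = 1/(-2 + k) (U(k) = 1/(k - 2) = 1/(-2 + k))
(-2136 + U(C(10)))*(-21388 + 18960) = (-2136 + 1/(-2 - 3))*(-21388 + 18960) = (-2136 + 1/(-5))*(-2428) = (-2136 - 1/5)*(-2428) = -10681/5*(-2428) = 25933468/5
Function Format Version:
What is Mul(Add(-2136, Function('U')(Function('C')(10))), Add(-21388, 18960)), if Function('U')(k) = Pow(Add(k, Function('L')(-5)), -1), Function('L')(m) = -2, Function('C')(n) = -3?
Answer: Rational(25933468, 5) ≈ 5.1867e+6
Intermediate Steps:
Function('U')(k) = Pow(Add(-2, k), -1) (Function('U')(k) = Pow(Add(k, -2), -1) = Pow(Add(-2, k), -1))
Mul(Add(-2136, Function('U')(Function('C')(10))), Add(-21388, 18960)) = Mul(Add(-2136, Pow(Add(-2, -3), -1)), Add(-21388, 18960)) = Mul(Add(-2136, Pow(-5, -1)), -2428) = Mul(Add(-2136, Rational(-1, 5)), -2428) = Mul(Rational(-10681, 5), -2428) = Rational(25933468, 5)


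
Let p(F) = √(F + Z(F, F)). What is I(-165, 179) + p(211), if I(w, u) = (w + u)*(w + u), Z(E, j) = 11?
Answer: 196 + √222 ≈ 210.90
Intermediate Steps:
I(w, u) = (u + w)² (I(w, u) = (u + w)*(u + w) = (u + w)²)
p(F) = √(11 + F) (p(F) = √(F + 11) = √(11 + F))
I(-165, 179) + p(211) = (179 - 165)² + √(11 + 211) = 14² + √222 = 196 + √222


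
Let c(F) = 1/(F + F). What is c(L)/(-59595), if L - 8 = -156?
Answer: 1/17640120 ≈ 5.6689e-8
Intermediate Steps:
L = -148 (L = 8 - 156 = -148)
c(F) = 1/(2*F)
c(L)/(-59595) = ((1/2)/(-148))/(-59595) = ((1/2)*(-1/148))*(-1/59595) = -1/296*(-1/59595) = 1/17640120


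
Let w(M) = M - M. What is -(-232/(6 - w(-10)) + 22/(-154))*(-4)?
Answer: -3260/21 ≈ -155.24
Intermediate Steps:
w(M) = 0
-(-232/(6 - w(-10)) + 22/(-154))*(-4) = -(-232/(6 - 1*0) + 22/(-154))*(-4) = -(-232/(6 + 0) + 22*(-1/154))*(-4) = -(-232/6 - 1/7)*(-4) = -(-232*1/6 - 1/7)*(-4) = -(-116/3 - 1/7)*(-4) = -1*(-815/21)*(-4) = (815/21)*(-4) = -3260/21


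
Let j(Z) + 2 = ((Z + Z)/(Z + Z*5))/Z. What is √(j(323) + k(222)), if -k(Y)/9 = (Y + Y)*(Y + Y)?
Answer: I*√1665929018217/969 ≈ 1332.0*I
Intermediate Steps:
k(Y) = -36*Y² (k(Y) = -9*(Y + Y)*(Y + Y) = -9*2*Y*2*Y = -36*Y²)
j(Z) = -2 + 1/(3*Z) (j(Z) = -2 + ((Z + Z)/(Z + Z*5))/Z = -2 + ((2*Z)/(Z + 5*Z))/Z = -2 + ((2*Z)/((6*Z)))/Z = -2 + ((2*Z)*(1/(6*Z)))/Z = -2 + 1/(3*Z))
√(j(323) + k(222)) = √((-2 + (⅓)/323) - 36*222²) = √((-2 + (⅓)*(1/323)) - 36*49284) = √((-2 + 1/969) - 1774224) = √(-1937/969 - 1774224) = √(-1719224993/969) = I*√1665929018217/969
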